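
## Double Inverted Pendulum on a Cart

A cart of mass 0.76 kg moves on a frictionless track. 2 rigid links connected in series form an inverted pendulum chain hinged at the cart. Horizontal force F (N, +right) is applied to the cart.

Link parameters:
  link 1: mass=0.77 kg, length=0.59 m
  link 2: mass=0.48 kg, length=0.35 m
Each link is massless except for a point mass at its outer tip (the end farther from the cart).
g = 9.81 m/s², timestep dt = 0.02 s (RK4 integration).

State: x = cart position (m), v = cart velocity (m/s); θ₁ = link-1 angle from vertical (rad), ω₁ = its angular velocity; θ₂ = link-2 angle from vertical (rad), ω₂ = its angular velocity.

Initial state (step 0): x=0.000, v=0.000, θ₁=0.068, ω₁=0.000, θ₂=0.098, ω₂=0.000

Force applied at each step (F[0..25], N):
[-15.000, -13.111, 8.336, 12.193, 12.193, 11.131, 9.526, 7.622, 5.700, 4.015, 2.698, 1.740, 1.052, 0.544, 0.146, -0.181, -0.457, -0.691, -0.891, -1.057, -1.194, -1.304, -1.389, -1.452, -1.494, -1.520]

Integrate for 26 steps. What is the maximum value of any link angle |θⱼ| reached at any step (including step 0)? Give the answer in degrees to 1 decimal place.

apply F[0]=-15.000 → step 1: x=-0.004, v=-0.414, θ₁=0.075, ω₁=0.718, θ₂=0.098, ω₂=0.021
apply F[1]=-13.111 → step 2: x=-0.016, v=-0.780, θ₁=0.096, ω₁=1.362, θ₂=0.099, ω₂=0.031
apply F[2]=+8.336 → step 3: x=-0.030, v=-0.596, θ₁=0.120, ω₁=1.090, θ₂=0.099, ω₂=0.022
apply F[3]=+12.193 → step 4: x=-0.039, v=-0.322, θ₁=0.138, ω₁=0.680, θ₂=0.100, ω₂=-0.009
apply F[4]=+12.193 → step 5: x=-0.043, v=-0.055, θ₁=0.148, ω₁=0.290, θ₂=0.099, ω₂=-0.056
apply F[5]=+11.131 → step 6: x=-0.041, v=0.182, θ₁=0.150, ω₁=-0.045, θ₂=0.097, ω₂=-0.110
apply F[6]=+9.526 → step 7: x=-0.036, v=0.379, θ₁=0.147, ω₁=-0.313, θ₂=0.094, ω₂=-0.165
apply F[7]=+7.622 → step 8: x=-0.027, v=0.529, θ₁=0.138, ω₁=-0.507, θ₂=0.091, ω₂=-0.215
apply F[8]=+5.700 → step 9: x=-0.015, v=0.635, θ₁=0.127, ω₁=-0.630, θ₂=0.086, ω₂=-0.257
apply F[9]=+4.015 → step 10: x=-0.002, v=0.701, θ₁=0.114, ω₁=-0.694, θ₂=0.080, ω₂=-0.291
apply F[10]=+2.698 → step 11: x=0.013, v=0.738, θ₁=0.100, ω₁=-0.716, θ₂=0.074, ω₂=-0.317
apply F[11]=+1.740 → step 12: x=0.028, v=0.755, θ₁=0.086, ω₁=-0.709, θ₂=0.068, ω₂=-0.336
apply F[12]=+1.052 → step 13: x=0.043, v=0.758, θ₁=0.072, ω₁=-0.685, θ₂=0.061, ω₂=-0.349
apply F[13]=+0.544 → step 14: x=0.058, v=0.753, θ₁=0.058, ω₁=-0.652, θ₂=0.054, ω₂=-0.355
apply F[14]=+0.146 → step 15: x=0.073, v=0.740, θ₁=0.046, ω₁=-0.614, θ₂=0.047, ω₂=-0.357
apply F[15]=-0.181 → step 16: x=0.087, v=0.723, θ₁=0.034, ω₁=-0.572, θ₂=0.040, ω₂=-0.354
apply F[16]=-0.457 → step 17: x=0.102, v=0.702, θ₁=0.023, ω₁=-0.529, θ₂=0.033, ω₂=-0.347
apply F[17]=-0.691 → step 18: x=0.115, v=0.678, θ₁=0.013, ω₁=-0.485, θ₂=0.026, ω₂=-0.337
apply F[18]=-0.891 → step 19: x=0.129, v=0.652, θ₁=0.003, ω₁=-0.441, θ₂=0.019, ω₂=-0.324
apply F[19]=-1.057 → step 20: x=0.141, v=0.625, θ₁=-0.005, ω₁=-0.398, θ₂=0.013, ω₂=-0.309
apply F[20]=-1.194 → step 21: x=0.154, v=0.596, θ₁=-0.012, ω₁=-0.356, θ₂=0.007, ω₂=-0.292
apply F[21]=-1.304 → step 22: x=0.165, v=0.567, θ₁=-0.019, ω₁=-0.316, θ₂=0.001, ω₂=-0.274
apply F[22]=-1.389 → step 23: x=0.176, v=0.537, θ₁=-0.025, ω₁=-0.278, θ₂=-0.004, ω₂=-0.255
apply F[23]=-1.452 → step 24: x=0.187, v=0.508, θ₁=-0.030, ω₁=-0.242, θ₂=-0.009, ω₂=-0.236
apply F[24]=-1.494 → step 25: x=0.197, v=0.479, θ₁=-0.035, ω₁=-0.208, θ₂=-0.014, ω₂=-0.217
apply F[25]=-1.520 → step 26: x=0.206, v=0.451, θ₁=-0.039, ω₁=-0.177, θ₂=-0.018, ω₂=-0.197
Max |angle| over trajectory = 0.150 rad = 8.6°.

Answer: 8.6°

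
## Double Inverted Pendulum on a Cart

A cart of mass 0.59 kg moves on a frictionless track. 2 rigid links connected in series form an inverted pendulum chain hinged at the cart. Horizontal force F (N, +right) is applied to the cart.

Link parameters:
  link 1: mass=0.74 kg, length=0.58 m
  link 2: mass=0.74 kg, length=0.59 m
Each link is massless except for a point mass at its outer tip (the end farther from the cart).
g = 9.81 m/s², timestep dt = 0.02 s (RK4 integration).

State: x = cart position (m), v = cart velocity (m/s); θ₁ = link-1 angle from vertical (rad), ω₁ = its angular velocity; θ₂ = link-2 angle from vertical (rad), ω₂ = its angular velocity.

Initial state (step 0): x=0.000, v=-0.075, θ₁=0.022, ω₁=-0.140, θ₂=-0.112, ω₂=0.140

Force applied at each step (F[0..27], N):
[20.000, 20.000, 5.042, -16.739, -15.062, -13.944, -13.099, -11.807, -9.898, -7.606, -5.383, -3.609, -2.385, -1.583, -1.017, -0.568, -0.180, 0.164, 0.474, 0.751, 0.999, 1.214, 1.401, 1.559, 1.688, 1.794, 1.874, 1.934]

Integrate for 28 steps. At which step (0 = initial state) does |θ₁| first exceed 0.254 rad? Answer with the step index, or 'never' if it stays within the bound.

apply F[0]=+20.000 → step 1: x=0.005, v=0.594, θ₁=0.008, ω₁=-1.245, θ₂=-0.110, ω₂=0.055
apply F[1]=+20.000 → step 2: x=0.024, v=1.275, θ₁=-0.028, ω₁=-2.395, θ₂=-0.110, ω₂=0.002
apply F[2]=+5.042 → step 3: x=0.051, v=1.460, θ₁=-0.079, ω₁=-2.721, θ₂=-0.110, ω₂=-0.019
apply F[3]=-16.739 → step 4: x=0.075, v=0.942, θ₁=-0.125, ω₁=-1.865, θ₂=-0.110, ω₂=-0.023
apply F[4]=-15.062 → step 5: x=0.090, v=0.512, θ₁=-0.155, ω₁=-1.191, θ₂=-0.111, ω₂=0.001
apply F[5]=-13.944 → step 6: x=0.096, v=0.140, θ₁=-0.174, ω₁=-0.637, θ₂=-0.110, ω₂=0.047
apply F[6]=-13.099 → step 7: x=0.096, v=-0.193, θ₁=-0.181, ω₁=-0.161, θ₂=-0.109, ω₂=0.105
apply F[7]=-11.807 → step 8: x=0.089, v=-0.483, θ₁=-0.181, ω₁=0.238, θ₂=-0.106, ω₂=0.166
apply F[8]=-9.898 → step 9: x=0.077, v=-0.717, θ₁=-0.173, ω₁=0.546, θ₂=-0.102, ω₂=0.224
apply F[9]=-7.606 → step 10: x=0.061, v=-0.885, θ₁=-0.160, ω₁=0.751, θ₂=-0.097, ω₂=0.273
apply F[10]=-5.383 → step 11: x=0.042, v=-0.991, θ₁=-0.144, ω₁=0.860, θ₂=-0.091, ω₂=0.312
apply F[11]=-3.609 → step 12: x=0.022, v=-1.048, θ₁=-0.126, ω₁=0.897, θ₂=-0.085, ω₂=0.343
apply F[12]=-2.385 → step 13: x=0.000, v=-1.074, θ₁=-0.109, ω₁=0.889, θ₂=-0.077, ω₂=0.366
apply F[13]=-1.583 → step 14: x=-0.021, v=-1.081, θ₁=-0.091, ω₁=0.860, θ₂=-0.070, ω₂=0.383
apply F[14]=-1.017 → step 15: x=-0.043, v=-1.077, θ₁=-0.074, ω₁=0.820, θ₂=-0.062, ω₂=0.393
apply F[15]=-0.568 → step 16: x=-0.064, v=-1.065, θ₁=-0.058, ω₁=0.774, θ₂=-0.054, ω₂=0.398
apply F[16]=-0.180 → step 17: x=-0.085, v=-1.047, θ₁=-0.043, ω₁=0.726, θ₂=-0.046, ω₂=0.399
apply F[17]=+0.164 → step 18: x=-0.106, v=-1.025, θ₁=-0.029, ω₁=0.677, θ₂=-0.038, ω₂=0.395
apply F[18]=+0.474 → step 19: x=-0.126, v=-0.998, θ₁=-0.016, ω₁=0.626, θ₂=-0.030, ω₂=0.387
apply F[19]=+0.751 → step 20: x=-0.146, v=-0.967, θ₁=-0.004, ω₁=0.576, θ₂=-0.023, ω₂=0.377
apply F[20]=+0.999 → step 21: x=-0.165, v=-0.934, θ₁=0.007, ω₁=0.526, θ₂=-0.015, ω₂=0.364
apply F[21]=+1.214 → step 22: x=-0.183, v=-0.899, θ₁=0.017, ω₁=0.476, θ₂=-0.008, ω₂=0.348
apply F[22]=+1.401 → step 23: x=-0.201, v=-0.861, θ₁=0.026, ω₁=0.428, θ₂=-0.001, ω₂=0.331
apply F[23]=+1.559 → step 24: x=-0.217, v=-0.823, θ₁=0.034, ω₁=0.381, θ₂=0.005, ω₂=0.313
apply F[24]=+1.688 → step 25: x=-0.234, v=-0.784, θ₁=0.041, ω₁=0.336, θ₂=0.011, ω₂=0.293
apply F[25]=+1.794 → step 26: x=-0.249, v=-0.745, θ₁=0.047, ω₁=0.294, θ₂=0.017, ω₂=0.273
apply F[26]=+1.874 → step 27: x=-0.263, v=-0.706, θ₁=0.053, ω₁=0.254, θ₂=0.022, ω₂=0.253
apply F[27]=+1.934 → step 28: x=-0.277, v=-0.668, θ₁=0.057, ω₁=0.217, θ₂=0.027, ω₂=0.233
max |θ₁| = 0.181 ≤ 0.254 over all 29 states.

Answer: never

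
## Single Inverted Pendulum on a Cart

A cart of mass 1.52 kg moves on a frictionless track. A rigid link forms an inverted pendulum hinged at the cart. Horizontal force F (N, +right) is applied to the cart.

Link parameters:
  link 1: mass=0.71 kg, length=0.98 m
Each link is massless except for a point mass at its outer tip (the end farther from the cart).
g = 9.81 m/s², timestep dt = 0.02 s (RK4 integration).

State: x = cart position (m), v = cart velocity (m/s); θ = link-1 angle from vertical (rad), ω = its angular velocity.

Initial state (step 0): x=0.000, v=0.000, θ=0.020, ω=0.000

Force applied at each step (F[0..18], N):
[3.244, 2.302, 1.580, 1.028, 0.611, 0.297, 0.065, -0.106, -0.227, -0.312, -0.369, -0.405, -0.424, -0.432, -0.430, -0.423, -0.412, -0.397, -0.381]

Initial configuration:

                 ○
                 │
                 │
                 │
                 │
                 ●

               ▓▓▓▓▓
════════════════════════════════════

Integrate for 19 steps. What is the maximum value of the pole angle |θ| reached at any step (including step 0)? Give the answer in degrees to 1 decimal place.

apply F[0]=+3.244 → step 1: x=0.000, v=0.041, θ=0.020, ω=-0.038
apply F[1]=+2.302 → step 2: x=0.002, v=0.069, θ=0.019, ω=-0.063
apply F[2]=+1.580 → step 3: x=0.003, v=0.089, θ=0.017, ω=-0.079
apply F[3]=+1.028 → step 4: x=0.005, v=0.101, θ=0.016, ω=-0.088
apply F[4]=+0.611 → step 5: x=0.007, v=0.107, θ=0.014, ω=-0.092
apply F[5]=+0.297 → step 6: x=0.009, v=0.110, θ=0.012, ω=-0.092
apply F[6]=+0.065 → step 7: x=0.011, v=0.110, θ=0.010, ω=-0.090
apply F[7]=-0.106 → step 8: x=0.014, v=0.108, θ=0.008, ω=-0.086
apply F[8]=-0.227 → step 9: x=0.016, v=0.104, θ=0.007, ω=-0.080
apply F[9]=-0.312 → step 10: x=0.018, v=0.099, θ=0.005, ω=-0.074
apply F[10]=-0.369 → step 11: x=0.020, v=0.094, θ=0.004, ω=-0.068
apply F[11]=-0.405 → step 12: x=0.022, v=0.088, θ=0.002, ω=-0.062
apply F[12]=-0.424 → step 13: x=0.023, v=0.083, θ=0.001, ω=-0.056
apply F[13]=-0.432 → step 14: x=0.025, v=0.077, θ=0.000, ω=-0.050
apply F[14]=-0.430 → step 15: x=0.026, v=0.071, θ=-0.001, ω=-0.044
apply F[15]=-0.423 → step 16: x=0.028, v=0.066, θ=-0.002, ω=-0.039
apply F[16]=-0.412 → step 17: x=0.029, v=0.061, θ=-0.002, ω=-0.034
apply F[17]=-0.397 → step 18: x=0.030, v=0.056, θ=-0.003, ω=-0.029
apply F[18]=-0.381 → step 19: x=0.031, v=0.051, θ=-0.003, ω=-0.025
Max |angle| over trajectory = 0.020 rad = 1.1°.

Answer: 1.1°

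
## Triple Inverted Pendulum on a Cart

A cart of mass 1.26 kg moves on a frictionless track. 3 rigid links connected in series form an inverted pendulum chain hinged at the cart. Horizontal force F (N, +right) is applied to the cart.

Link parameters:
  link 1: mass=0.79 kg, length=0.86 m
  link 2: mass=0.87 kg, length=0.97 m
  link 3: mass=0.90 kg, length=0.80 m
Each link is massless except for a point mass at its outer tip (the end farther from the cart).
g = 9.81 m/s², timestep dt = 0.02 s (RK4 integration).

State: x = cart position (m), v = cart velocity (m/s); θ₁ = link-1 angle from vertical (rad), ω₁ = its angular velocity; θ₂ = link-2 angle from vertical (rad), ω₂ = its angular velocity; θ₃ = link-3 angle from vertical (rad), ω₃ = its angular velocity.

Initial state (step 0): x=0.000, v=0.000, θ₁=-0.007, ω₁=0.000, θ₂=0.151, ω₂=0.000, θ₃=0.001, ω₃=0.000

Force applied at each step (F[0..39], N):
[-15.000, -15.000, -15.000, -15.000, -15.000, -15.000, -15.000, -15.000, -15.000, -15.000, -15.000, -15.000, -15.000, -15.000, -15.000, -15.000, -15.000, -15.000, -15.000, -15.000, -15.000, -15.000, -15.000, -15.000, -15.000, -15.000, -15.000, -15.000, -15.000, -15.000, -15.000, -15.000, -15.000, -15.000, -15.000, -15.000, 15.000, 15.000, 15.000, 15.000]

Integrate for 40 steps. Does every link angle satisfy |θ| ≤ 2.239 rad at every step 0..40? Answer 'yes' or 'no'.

Answer: no

Derivation:
apply F[0]=-15.000 → step 1: x=-0.002, v=-0.236, θ₁=-0.005, ω₁=0.199, θ₂=0.152, ω₂=0.125, θ₃=0.000, ω₃=-0.069
apply F[1]=-15.000 → step 2: x=-0.009, v=-0.473, θ₁=0.001, ω₁=0.402, θ₂=0.156, ω₂=0.249, θ₃=-0.002, ω₃=-0.139
apply F[2]=-15.000 → step 3: x=-0.021, v=-0.713, θ₁=0.011, ω₁=0.614, θ₂=0.162, ω₂=0.368, θ₃=-0.005, ω₃=-0.209
apply F[3]=-15.000 → step 4: x=-0.038, v=-0.957, θ₁=0.026, ω₁=0.839, θ₂=0.171, ω₂=0.481, θ₃=-0.010, ω₃=-0.281
apply F[4]=-15.000 → step 5: x=-0.060, v=-1.206, θ₁=0.045, ω₁=1.081, θ₂=0.181, ω₂=0.584, θ₃=-0.016, ω₃=-0.354
apply F[5]=-15.000 → step 6: x=-0.086, v=-1.461, θ₁=0.069, ω₁=1.343, θ₂=0.194, ω₂=0.674, θ₃=-0.024, ω₃=-0.424
apply F[6]=-15.000 → step 7: x=-0.118, v=-1.719, θ₁=0.099, ω₁=1.626, θ₂=0.208, ω₂=0.748, θ₃=-0.033, ω₃=-0.490
apply F[7]=-15.000 → step 8: x=-0.155, v=-1.979, θ₁=0.134, ω₁=1.930, θ₂=0.224, ω₂=0.802, θ₃=-0.044, ω₃=-0.546
apply F[8]=-15.000 → step 9: x=-0.197, v=-2.237, θ₁=0.176, ω₁=2.250, θ₂=0.240, ω₂=0.834, θ₃=-0.055, ω₃=-0.587
apply F[9]=-15.000 → step 10: x=-0.244, v=-2.487, θ₁=0.224, ω₁=2.576, θ₂=0.257, ω₂=0.846, θ₃=-0.067, ω₃=-0.605
apply F[10]=-15.000 → step 11: x=-0.297, v=-2.721, θ₁=0.279, ω₁=2.896, θ₂=0.274, ω₂=0.840, θ₃=-0.079, ω₃=-0.595
apply F[11]=-15.000 → step 12: x=-0.353, v=-2.931, θ₁=0.340, ω₁=3.196, θ₂=0.290, ω₂=0.827, θ₃=-0.091, ω₃=-0.552
apply F[12]=-15.000 → step 13: x=-0.414, v=-3.113, θ₁=0.407, ω₁=3.461, θ₂=0.307, ω₂=0.816, θ₃=-0.101, ω₃=-0.477
apply F[13]=-15.000 → step 14: x=-0.477, v=-3.263, θ₁=0.478, ω₁=3.683, θ₂=0.323, ω₂=0.819, θ₃=-0.110, ω₃=-0.374
apply F[14]=-15.000 → step 15: x=-0.544, v=-3.382, θ₁=0.554, ω₁=3.861, θ₂=0.340, ω₂=0.844, θ₃=-0.116, ω₃=-0.249
apply F[15]=-15.000 → step 16: x=-0.613, v=-3.473, θ₁=0.632, ω₁=3.999, θ₂=0.357, ω₂=0.897, θ₃=-0.119, ω₃=-0.109
apply F[16]=-15.000 → step 17: x=-0.683, v=-3.540, θ₁=0.713, ω₁=4.104, θ₂=0.376, ω₂=0.978, θ₃=-0.120, ω₃=0.041
apply F[17]=-15.000 → step 18: x=-0.754, v=-3.586, θ₁=0.796, ω₁=4.181, θ₂=0.396, ω₂=1.087, θ₃=-0.118, ω₃=0.195
apply F[18]=-15.000 → step 19: x=-0.826, v=-3.616, θ₁=0.880, ω₁=4.239, θ₂=0.420, ω₂=1.222, θ₃=-0.112, ω₃=0.352
apply F[19]=-15.000 → step 20: x=-0.899, v=-3.631, θ₁=0.966, ω₁=4.282, θ₂=0.446, ω₂=1.381, θ₃=-0.104, ω₃=0.512
apply F[20]=-15.000 → step 21: x=-0.971, v=-3.633, θ₁=1.052, ω₁=4.314, θ₂=0.475, ω₂=1.561, θ₃=-0.092, ω₃=0.673
apply F[21]=-15.000 → step 22: x=-1.044, v=-3.624, θ₁=1.138, ω₁=4.336, θ₂=0.508, ω₂=1.760, θ₃=-0.077, ω₃=0.838
apply F[22]=-15.000 → step 23: x=-1.116, v=-3.604, θ₁=1.225, ω₁=4.349, θ₂=0.545, ω₂=1.975, θ₃=-0.058, ω₃=1.008
apply F[23]=-15.000 → step 24: x=-1.188, v=-3.575, θ₁=1.312, ω₁=4.353, θ₂=0.587, ω₂=2.206, θ₃=-0.036, ω₃=1.185
apply F[24]=-15.000 → step 25: x=-1.259, v=-3.537, θ₁=1.399, ω₁=4.347, θ₂=0.634, ω₂=2.450, θ₃=-0.011, ω₃=1.372
apply F[25]=-15.000 → step 26: x=-1.329, v=-3.491, θ₁=1.486, ω₁=4.330, θ₂=0.685, ω₂=2.706, θ₃=0.019, ω₃=1.572
apply F[26]=-15.000 → step 27: x=-1.399, v=-3.437, θ₁=1.572, ω₁=4.298, θ₂=0.742, ω₂=2.970, θ₃=0.052, ω₃=1.788
apply F[27]=-15.000 → step 28: x=-1.467, v=-3.377, θ₁=1.658, ω₁=4.250, θ₂=0.804, ω₂=3.242, θ₃=0.090, ω₃=2.023
apply F[28]=-15.000 → step 29: x=-1.534, v=-3.311, θ₁=1.742, ω₁=4.182, θ₂=0.872, ω₂=3.518, θ₃=0.133, ω₃=2.283
apply F[29]=-15.000 → step 30: x=-1.599, v=-3.240, θ₁=1.825, ω₁=4.090, θ₂=0.945, ω₂=3.796, θ₃=0.182, ω₃=2.571
apply F[30]=-15.000 → step 31: x=-1.663, v=-3.165, θ₁=1.905, ω₁=3.971, θ₂=1.024, ω₂=4.071, θ₃=0.236, ω₃=2.892
apply F[31]=-15.000 → step 32: x=-1.726, v=-3.087, θ₁=1.983, ω₁=3.822, θ₂=1.108, ω₂=4.340, θ₃=0.298, ω₃=3.251
apply F[32]=-15.000 → step 33: x=-1.787, v=-3.006, θ₁=2.058, ω₁=3.639, θ₂=1.197, ω₂=4.597, θ₃=0.367, ω₃=3.652
apply F[33]=-15.000 → step 34: x=-1.846, v=-2.923, θ₁=2.129, ω₁=3.421, θ₂=1.291, ω₂=4.835, θ₃=0.444, ω₃=4.100
apply F[34]=-15.000 → step 35: x=-1.904, v=-2.837, θ₁=2.195, ω₁=3.168, θ₂=1.390, ω₂=5.048, θ₃=0.531, ω₃=4.601
apply F[35]=-15.000 → step 36: x=-1.959, v=-2.745, θ₁=2.255, ω₁=2.883, θ₂=1.493, ω₂=5.227, θ₃=0.628, ω₃=5.159
apply F[36]=+15.000 → step 37: x=-2.010, v=-2.331, θ₁=2.313, ω₁=2.935, θ₂=1.597, ω₂=5.169, θ₃=0.736, ω₃=5.639
apply F[37]=+15.000 → step 38: x=-2.053, v=-1.895, θ₁=2.373, ω₁=3.001, θ₂=1.700, ω₂=5.097, θ₃=0.854, ω₃=6.158
apply F[38]=+15.000 → step 39: x=-2.086, v=-1.434, θ₁=2.434, ω₁=3.076, θ₂=1.801, ω₂=5.011, θ₃=0.983, ω₃=6.723
apply F[39]=+15.000 → step 40: x=-2.110, v=-0.946, θ₁=2.496, ω₁=3.152, θ₂=1.900, ω₂=4.911, θ₃=1.124, ω₃=7.340
Max |angle| over trajectory = 2.496 rad; bound = 2.239 → exceeded.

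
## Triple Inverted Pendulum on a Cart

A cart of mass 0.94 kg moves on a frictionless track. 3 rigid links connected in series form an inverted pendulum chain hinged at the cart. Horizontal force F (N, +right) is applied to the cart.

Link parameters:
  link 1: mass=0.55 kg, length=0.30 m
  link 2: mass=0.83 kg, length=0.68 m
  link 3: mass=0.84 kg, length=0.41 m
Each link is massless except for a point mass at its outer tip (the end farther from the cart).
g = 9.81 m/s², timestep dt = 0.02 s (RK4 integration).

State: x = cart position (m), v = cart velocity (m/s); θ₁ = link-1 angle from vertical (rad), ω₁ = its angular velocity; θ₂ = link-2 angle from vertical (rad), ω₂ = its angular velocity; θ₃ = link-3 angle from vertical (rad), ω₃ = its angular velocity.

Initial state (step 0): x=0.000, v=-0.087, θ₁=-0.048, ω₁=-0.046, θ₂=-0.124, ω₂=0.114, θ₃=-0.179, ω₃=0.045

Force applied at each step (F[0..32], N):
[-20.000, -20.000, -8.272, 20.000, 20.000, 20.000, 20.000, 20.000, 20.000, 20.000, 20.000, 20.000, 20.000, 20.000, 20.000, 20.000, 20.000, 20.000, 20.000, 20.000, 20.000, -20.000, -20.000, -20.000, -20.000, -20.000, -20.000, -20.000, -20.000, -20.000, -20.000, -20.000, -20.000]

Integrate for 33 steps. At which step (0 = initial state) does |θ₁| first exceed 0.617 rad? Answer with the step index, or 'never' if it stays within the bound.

apply F[0]=-20.000 → step 1: x=-0.006, v=-0.491, θ₁=-0.034, ω₁=1.436, θ₂=-0.123, ω₂=0.034, θ₃=-0.179, ω₃=-0.011
apply F[1]=-20.000 → step 2: x=-0.020, v=-0.911, θ₁=0.010, ω₁=3.000, θ₂=-0.123, ω₂=-0.056, θ₃=-0.179, ω₃=-0.056
apply F[2]=-8.272 → step 3: x=-0.040, v=-1.097, θ₁=0.078, ω₁=3.825, θ₂=-0.125, ω₂=-0.152, θ₃=-0.181, ω₃=-0.086
apply F[3]=+20.000 → step 4: x=-0.058, v=-0.710, θ₁=0.145, ω₁=2.956, θ₂=-0.130, ω₂=-0.345, θ₃=-0.183, ω₃=-0.123
apply F[4]=+20.000 → step 5: x=-0.068, v=-0.352, θ₁=0.198, ω₁=2.367, θ₂=-0.139, ω₂=-0.629, θ₃=-0.186, ω₃=-0.162
apply F[5]=+20.000 → step 6: x=-0.072, v=-0.012, θ₁=0.241, ω₁=1.960, θ₂=-0.155, ω₂=-0.973, θ₃=-0.189, ω₃=-0.193
apply F[6]=+20.000 → step 7: x=-0.069, v=0.317, θ₁=0.277, ω₁=1.654, θ₂=-0.178, ω₂=-1.358, θ₃=-0.193, ω₃=-0.210
apply F[7]=+20.000 → step 8: x=-0.059, v=0.642, θ₁=0.308, ω₁=1.383, θ₂=-0.210, ω₂=-1.767, θ₃=-0.198, ω₃=-0.212
apply F[8]=+20.000 → step 9: x=-0.043, v=0.968, θ₁=0.332, ω₁=1.093, θ₂=-0.249, ω₂=-2.187, θ₃=-0.202, ω₃=-0.198
apply F[9]=+20.000 → step 10: x=-0.021, v=1.298, θ₁=0.351, ω₁=0.736, θ₂=-0.297, ω₂=-2.607, θ₃=-0.205, ω₃=-0.171
apply F[10]=+20.000 → step 11: x=0.009, v=1.635, θ₁=0.361, ω₁=0.270, θ₂=-0.353, ω₂=-3.017, θ₃=-0.209, ω₃=-0.139
apply F[11]=+20.000 → step 12: x=0.045, v=1.981, θ₁=0.361, ω₁=-0.341, θ₂=-0.418, ω₂=-3.408, θ₃=-0.211, ω₃=-0.110
apply F[12]=+20.000 → step 13: x=0.088, v=2.339, θ₁=0.346, ω₁=-1.134, θ₂=-0.489, ω₂=-3.767, θ₃=-0.213, ω₃=-0.095
apply F[13]=+20.000 → step 14: x=0.138, v=2.711, θ₁=0.314, ω₁=-2.149, θ₂=-0.568, ω₂=-4.072, θ₃=-0.215, ω₃=-0.106
apply F[14]=+20.000 → step 15: x=0.197, v=3.103, θ₁=0.259, ω₁=-3.429, θ₂=-0.652, ω₂=-4.289, θ₃=-0.218, ω₃=-0.158
apply F[15]=+20.000 → step 16: x=0.263, v=3.517, θ₁=0.175, ω₁=-5.019, θ₂=-0.739, ω₂=-4.360, θ₃=-0.222, ω₃=-0.266
apply F[16]=+20.000 → step 17: x=0.337, v=3.949, θ₁=0.056, ω₁=-6.956, θ₂=-0.825, ω₂=-4.184, θ₃=-0.229, ω₃=-0.459
apply F[17]=+20.000 → step 18: x=0.421, v=4.365, θ₁=-0.106, ω₁=-9.228, θ₂=-0.903, ω₂=-3.621, θ₃=-0.241, ω₃=-0.795
apply F[18]=+20.000 → step 19: x=0.511, v=4.669, θ₁=-0.315, ω₁=-11.650, θ₂=-0.966, ω₂=-2.538, θ₃=-0.262, ω₃=-1.398
apply F[19]=+20.000 → step 20: x=0.605, v=4.678, θ₁=-0.569, ω₁=-13.674, θ₂=-1.002, ω₂=-1.036, θ₃=-0.300, ω₃=-2.449
apply F[20]=+20.000 → step 21: x=0.696, v=4.275, θ₁=-0.853, ω₁=-14.486, θ₂=-1.009, ω₂=0.273, θ₃=-0.363, ω₃=-3.911
apply F[21]=-20.000 → step 22: x=0.772, v=3.342, θ₁=-1.131, ω₁=-13.382, θ₂=-1.000, ω₂=0.544, θ₃=-0.449, ω₃=-4.616
apply F[22]=-20.000 → step 23: x=0.830, v=2.525, θ₁=-1.392, ω₁=-12.704, θ₂=-0.989, ω₂=0.457, θ₃=-0.546, ω₃=-5.040
apply F[23]=-20.000 → step 24: x=0.873, v=1.776, θ₁=-1.643, ω₁=-12.512, θ₂=-0.982, ω₂=0.180, θ₃=-0.650, ω₃=-5.299
apply F[24]=-20.000 → step 25: x=0.901, v=1.045, θ₁=-1.895, ω₁=-12.779, θ₂=-0.983, ω₂=-0.279, θ₃=-0.757, ω₃=-5.461
apply F[25]=-20.000 → step 26: x=0.915, v=0.298, θ₁=-2.157, ω₁=-13.521, θ₂=-0.995, ω₂=-0.997, θ₃=-0.868, ω₃=-5.554
apply F[26]=-20.000 → step 27: x=0.913, v=-0.484, θ₁=-2.440, ω₁=-14.815, θ₂=-1.026, ω₂=-2.133, θ₃=-0.979, ω₃=-5.594
apply F[27]=-20.000 → step 28: x=0.895, v=-1.281, θ₁=-2.754, ω₁=-16.714, θ₂=-1.085, ω₂=-3.955, θ₃=-1.091, ω₃=-5.601
apply F[28]=-20.000 → step 29: x=0.863, v=-1.932, θ₁=-3.110, ω₁=-18.784, θ₂=-1.190, ω₂=-6.723, θ₃=-1.203, ω₃=-5.600
apply F[29]=-20.000 → step 30: x=0.821, v=-2.132, θ₁=-3.495, ω₁=-19.337, θ₂=-1.357, ω₂=-9.916, θ₃=-1.315, ω₃=-5.602
apply F[30]=-20.000 → step 31: x=0.779, v=-2.023, θ₁=-3.865, ω₁=-17.286, θ₂=-1.579, ω₂=-12.028, θ₃=-1.428, ω₃=-5.694
apply F[31]=-20.000 → step 32: x=0.739, v=-2.103, θ₁=-4.177, ω₁=-13.833, θ₂=-1.829, ω₂=-12.696, θ₃=-1.545, ω₃=-6.148
apply F[32]=-20.000 → step 33: x=0.693, v=-2.472, θ₁=-4.414, ω₁=-9.780, θ₂=-2.081, ω₂=-12.463, θ₃=-1.677, ω₃=-7.056
|θ₁| = 0.853 > 0.617 first at step 21.

Answer: 21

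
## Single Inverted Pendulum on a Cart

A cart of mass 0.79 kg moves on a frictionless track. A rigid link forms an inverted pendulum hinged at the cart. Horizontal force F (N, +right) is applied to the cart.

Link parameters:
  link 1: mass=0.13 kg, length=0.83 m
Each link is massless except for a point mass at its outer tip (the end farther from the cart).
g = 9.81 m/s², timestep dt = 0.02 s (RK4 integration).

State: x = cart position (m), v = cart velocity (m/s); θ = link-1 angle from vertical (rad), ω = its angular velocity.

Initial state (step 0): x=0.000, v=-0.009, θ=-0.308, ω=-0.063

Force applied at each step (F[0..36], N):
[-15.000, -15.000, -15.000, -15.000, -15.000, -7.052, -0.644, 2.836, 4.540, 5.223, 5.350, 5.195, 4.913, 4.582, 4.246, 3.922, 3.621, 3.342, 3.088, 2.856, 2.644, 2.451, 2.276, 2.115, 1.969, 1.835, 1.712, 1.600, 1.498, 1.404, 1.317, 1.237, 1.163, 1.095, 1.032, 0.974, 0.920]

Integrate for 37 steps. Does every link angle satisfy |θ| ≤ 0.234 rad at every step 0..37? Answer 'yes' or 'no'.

Answer: no

Derivation:
apply F[0]=-15.000 → step 1: x=-0.004, v=-0.374, θ=-0.306, ω=0.285
apply F[1]=-15.000 → step 2: x=-0.015, v=-0.739, θ=-0.297, ω=0.635
apply F[2]=-15.000 → step 3: x=-0.033, v=-1.106, θ=-0.280, ω=0.991
apply F[3]=-15.000 → step 4: x=-0.059, v=-1.474, θ=-0.257, ω=1.355
apply F[4]=-15.000 → step 5: x=-0.092, v=-1.844, θ=-0.226, ω=1.732
apply F[5]=-7.052 → step 6: x=-0.131, v=-2.017, θ=-0.190, ω=1.886
apply F[6]=-0.644 → step 7: x=-0.171, v=-2.029, θ=-0.152, ω=1.861
apply F[7]=+2.836 → step 8: x=-0.211, v=-1.955, θ=-0.116, ω=1.740
apply F[8]=+4.540 → step 9: x=-0.249, v=-1.838, θ=-0.083, ω=1.576
apply F[9]=+5.223 → step 10: x=-0.285, v=-1.704, θ=-0.054, ω=1.399
apply F[10]=+5.350 → step 11: x=-0.317, v=-1.567, θ=-0.027, ω=1.225
apply F[11]=+5.195 → step 12: x=-0.347, v=-1.435, θ=-0.004, ω=1.063
apply F[12]=+4.913 → step 13: x=-0.375, v=-1.311, θ=0.015, ω=0.914
apply F[13]=+4.582 → step 14: x=-0.400, v=-1.196, θ=0.032, ω=0.781
apply F[14]=+4.246 → step 15: x=-0.423, v=-1.090, θ=0.047, ω=0.663
apply F[15]=+3.922 → step 16: x=-0.444, v=-0.992, θ=0.059, ω=0.558
apply F[16]=+3.621 → step 17: x=-0.463, v=-0.902, θ=0.069, ω=0.465
apply F[17]=+3.342 → step 18: x=-0.480, v=-0.820, θ=0.078, ω=0.384
apply F[18]=+3.088 → step 19: x=-0.495, v=-0.745, θ=0.085, ω=0.312
apply F[19]=+2.856 → step 20: x=-0.510, v=-0.675, θ=0.090, ω=0.249
apply F[20]=+2.644 → step 21: x=-0.522, v=-0.611, θ=0.095, ω=0.195
apply F[21]=+2.451 → step 22: x=-0.534, v=-0.552, θ=0.098, ω=0.147
apply F[22]=+2.276 → step 23: x=-0.545, v=-0.498, θ=0.101, ω=0.105
apply F[23]=+2.115 → step 24: x=-0.554, v=-0.448, θ=0.102, ω=0.069
apply F[24]=+1.969 → step 25: x=-0.563, v=-0.401, θ=0.103, ω=0.037
apply F[25]=+1.835 → step 26: x=-0.570, v=-0.358, θ=0.104, ω=0.010
apply F[26]=+1.712 → step 27: x=-0.577, v=-0.318, θ=0.104, ω=-0.013
apply F[27]=+1.600 → step 28: x=-0.583, v=-0.281, θ=0.103, ω=-0.033
apply F[28]=+1.498 → step 29: x=-0.588, v=-0.247, θ=0.102, ω=-0.050
apply F[29]=+1.404 → step 30: x=-0.593, v=-0.215, θ=0.101, ω=-0.065
apply F[30]=+1.317 → step 31: x=-0.597, v=-0.184, θ=0.100, ω=-0.077
apply F[31]=+1.237 → step 32: x=-0.600, v=-0.156, θ=0.098, ω=-0.087
apply F[32]=+1.163 → step 33: x=-0.603, v=-0.130, θ=0.096, ω=-0.096
apply F[33]=+1.095 → step 34: x=-0.605, v=-0.105, θ=0.094, ω=-0.103
apply F[34]=+1.032 → step 35: x=-0.607, v=-0.082, θ=0.092, ω=-0.109
apply F[35]=+0.974 → step 36: x=-0.609, v=-0.061, θ=0.090, ω=-0.113
apply F[36]=+0.920 → step 37: x=-0.610, v=-0.040, θ=0.088, ω=-0.117
Max |angle| over trajectory = 0.308 rad; bound = 0.234 → exceeded.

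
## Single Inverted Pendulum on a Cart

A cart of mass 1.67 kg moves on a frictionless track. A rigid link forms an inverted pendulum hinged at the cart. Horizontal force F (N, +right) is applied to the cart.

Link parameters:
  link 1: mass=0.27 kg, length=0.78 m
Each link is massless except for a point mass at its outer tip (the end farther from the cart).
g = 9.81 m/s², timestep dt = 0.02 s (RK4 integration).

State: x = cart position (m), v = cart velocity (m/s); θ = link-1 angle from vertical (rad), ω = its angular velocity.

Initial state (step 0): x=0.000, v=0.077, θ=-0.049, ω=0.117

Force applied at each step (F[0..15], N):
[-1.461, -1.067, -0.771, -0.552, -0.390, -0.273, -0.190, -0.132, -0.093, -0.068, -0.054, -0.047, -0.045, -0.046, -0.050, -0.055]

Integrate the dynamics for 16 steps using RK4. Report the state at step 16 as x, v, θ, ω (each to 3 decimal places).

Answer: x=0.011, v=0.029, θ=-0.018, ω=0.052

Derivation:
apply F[0]=-1.461 → step 1: x=0.001, v=0.061, θ=-0.047, ω=0.125
apply F[1]=-1.067 → step 2: x=0.002, v=0.050, θ=-0.044, ω=0.129
apply F[2]=-0.771 → step 3: x=0.003, v=0.042, θ=-0.041, ω=0.128
apply F[3]=-0.552 → step 4: x=0.004, v=0.036, θ=-0.039, ω=0.125
apply F[4]=-0.390 → step 5: x=0.005, v=0.033, θ=-0.037, ω=0.120
apply F[5]=-0.273 → step 6: x=0.006, v=0.031, θ=-0.034, ω=0.113
apply F[6]=-0.190 → step 7: x=0.006, v=0.030, θ=-0.032, ω=0.107
apply F[7]=-0.132 → step 8: x=0.007, v=0.029, θ=-0.030, ω=0.100
apply F[8]=-0.093 → step 9: x=0.007, v=0.029, θ=-0.028, ω=0.093
apply F[9]=-0.068 → step 10: x=0.008, v=0.029, θ=-0.026, ω=0.086
apply F[10]=-0.054 → step 11: x=0.008, v=0.029, θ=-0.025, ω=0.079
apply F[11]=-0.047 → step 12: x=0.009, v=0.029, θ=-0.023, ω=0.073
apply F[12]=-0.045 → step 13: x=0.010, v=0.029, θ=-0.022, ω=0.067
apply F[13]=-0.046 → step 14: x=0.010, v=0.029, θ=-0.020, ω=0.062
apply F[14]=-0.050 → step 15: x=0.011, v=0.030, θ=-0.019, ω=0.057
apply F[15]=-0.055 → step 16: x=0.011, v=0.029, θ=-0.018, ω=0.052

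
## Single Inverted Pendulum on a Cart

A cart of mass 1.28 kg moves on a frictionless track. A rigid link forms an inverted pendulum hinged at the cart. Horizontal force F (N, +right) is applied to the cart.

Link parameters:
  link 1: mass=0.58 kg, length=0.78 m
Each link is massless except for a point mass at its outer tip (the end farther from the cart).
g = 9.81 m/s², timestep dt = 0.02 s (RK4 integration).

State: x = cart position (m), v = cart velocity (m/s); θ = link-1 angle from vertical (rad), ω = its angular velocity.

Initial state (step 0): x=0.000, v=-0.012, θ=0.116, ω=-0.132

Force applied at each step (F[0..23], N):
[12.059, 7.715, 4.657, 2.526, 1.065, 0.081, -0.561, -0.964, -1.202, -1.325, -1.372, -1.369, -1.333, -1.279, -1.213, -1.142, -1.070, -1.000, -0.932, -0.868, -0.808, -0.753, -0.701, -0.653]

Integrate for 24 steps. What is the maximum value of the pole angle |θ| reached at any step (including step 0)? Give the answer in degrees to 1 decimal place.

Answer: 6.6°

Derivation:
apply F[0]=+12.059 → step 1: x=0.002, v=0.165, θ=0.111, ω=-0.329
apply F[1]=+7.715 → step 2: x=0.006, v=0.276, θ=0.104, ω=-0.443
apply F[2]=+4.657 → step 3: x=0.012, v=0.340, θ=0.094, ω=-0.500
apply F[3]=+2.526 → step 4: x=0.019, v=0.371, θ=0.084, ω=-0.518
apply F[4]=+1.065 → step 5: x=0.027, v=0.381, θ=0.074, ω=-0.510
apply F[5]=+0.081 → step 6: x=0.034, v=0.377, θ=0.064, ω=-0.487
apply F[6]=-0.561 → step 7: x=0.042, v=0.363, θ=0.054, ω=-0.455
apply F[7]=-0.964 → step 8: x=0.049, v=0.343, θ=0.046, ω=-0.417
apply F[8]=-1.202 → step 9: x=0.055, v=0.321, θ=0.038, ω=-0.378
apply F[9]=-1.325 → step 10: x=0.062, v=0.297, θ=0.031, ω=-0.339
apply F[10]=-1.372 → step 11: x=0.067, v=0.273, θ=0.024, ω=-0.302
apply F[11]=-1.369 → step 12: x=0.073, v=0.250, θ=0.019, ω=-0.266
apply F[12]=-1.333 → step 13: x=0.077, v=0.228, θ=0.014, ω=-0.234
apply F[13]=-1.279 → step 14: x=0.082, v=0.207, θ=0.009, ω=-0.204
apply F[14]=-1.213 → step 15: x=0.086, v=0.187, θ=0.005, ω=-0.177
apply F[15]=-1.142 → step 16: x=0.089, v=0.169, θ=0.002, ω=-0.153
apply F[16]=-1.070 → step 17: x=0.092, v=0.152, θ=-0.001, ω=-0.131
apply F[17]=-1.000 → step 18: x=0.095, v=0.137, θ=-0.003, ω=-0.112
apply F[18]=-0.932 → step 19: x=0.098, v=0.123, θ=-0.005, ω=-0.095
apply F[19]=-0.868 → step 20: x=0.100, v=0.110, θ=-0.007, ω=-0.080
apply F[20]=-0.808 → step 21: x=0.102, v=0.098, θ=-0.009, ω=-0.067
apply F[21]=-0.753 → step 22: x=0.104, v=0.087, θ=-0.010, ω=-0.055
apply F[22]=-0.701 → step 23: x=0.106, v=0.077, θ=-0.011, ω=-0.045
apply F[23]=-0.653 → step 24: x=0.107, v=0.068, θ=-0.012, ω=-0.036
Max |angle| over trajectory = 0.116 rad = 6.6°.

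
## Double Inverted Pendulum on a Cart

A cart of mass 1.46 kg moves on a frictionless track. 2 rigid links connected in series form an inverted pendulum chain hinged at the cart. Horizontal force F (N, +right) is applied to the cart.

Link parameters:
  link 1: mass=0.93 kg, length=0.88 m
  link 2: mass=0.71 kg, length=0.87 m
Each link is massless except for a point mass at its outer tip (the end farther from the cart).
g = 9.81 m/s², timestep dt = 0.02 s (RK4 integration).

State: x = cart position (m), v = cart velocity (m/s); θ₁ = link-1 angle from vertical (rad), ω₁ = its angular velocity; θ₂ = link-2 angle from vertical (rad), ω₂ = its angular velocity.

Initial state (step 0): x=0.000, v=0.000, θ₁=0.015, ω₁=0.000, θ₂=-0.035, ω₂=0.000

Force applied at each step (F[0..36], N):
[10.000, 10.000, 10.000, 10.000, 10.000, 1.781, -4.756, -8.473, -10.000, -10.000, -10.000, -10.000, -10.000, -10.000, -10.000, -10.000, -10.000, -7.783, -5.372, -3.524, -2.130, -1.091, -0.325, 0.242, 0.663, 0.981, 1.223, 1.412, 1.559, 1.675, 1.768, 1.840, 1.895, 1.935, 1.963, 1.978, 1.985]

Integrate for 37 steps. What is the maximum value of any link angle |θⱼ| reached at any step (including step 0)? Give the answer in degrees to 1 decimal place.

apply F[0]=+10.000 → step 1: x=0.001, v=0.134, θ₁=0.014, ω₁=-0.140, θ₂=-0.035, ω₂=-0.020
apply F[1]=+10.000 → step 2: x=0.005, v=0.268, θ₁=0.009, ω₁=-0.282, θ₂=-0.036, ω₂=-0.039
apply F[2]=+10.000 → step 3: x=0.012, v=0.404, θ₁=0.002, ω₁=-0.428, θ₂=-0.037, ω₂=-0.055
apply F[3]=+10.000 → step 4: x=0.022, v=0.541, θ₁=-0.008, ω₁=-0.579, θ₂=-0.038, ω₂=-0.069
apply F[4]=+10.000 → step 5: x=0.034, v=0.681, θ₁=-0.021, ω₁=-0.737, θ₂=-0.039, ω₂=-0.078
apply F[5]=+1.781 → step 6: x=0.048, v=0.712, θ₁=-0.036, ω₁=-0.776, θ₂=-0.041, ω₂=-0.083
apply F[6]=-4.756 → step 7: x=0.061, v=0.656, θ₁=-0.051, ω₁=-0.723, θ₂=-0.043, ω₂=-0.082
apply F[7]=-8.473 → step 8: x=0.073, v=0.552, θ₁=-0.064, ω₁=-0.621, θ₂=-0.044, ω₂=-0.076
apply F[8]=-10.000 → step 9: x=0.083, v=0.431, θ₁=-0.076, ω₁=-0.503, θ₂=-0.046, ω₂=-0.066
apply F[9]=-10.000 → step 10: x=0.091, v=0.312, θ₁=-0.085, ω₁=-0.392, θ₂=-0.047, ω₂=-0.052
apply F[10]=-10.000 → step 11: x=0.096, v=0.195, θ₁=-0.091, ω₁=-0.287, θ₂=-0.048, ω₂=-0.035
apply F[11]=-10.000 → step 12: x=0.098, v=0.080, θ₁=-0.096, ω₁=-0.185, θ₂=-0.048, ω₂=-0.016
apply F[12]=-10.000 → step 13: x=0.099, v=-0.035, θ₁=-0.099, ω₁=-0.086, θ₂=-0.048, ω₂=0.004
apply F[13]=-10.000 → step 14: x=0.097, v=-0.149, θ₁=-0.100, ω₁=0.012, θ₂=-0.048, ω₂=0.025
apply F[14]=-10.000 → step 15: x=0.093, v=-0.263, θ₁=-0.098, ω₁=0.109, θ₂=-0.047, ω₂=0.047
apply F[15]=-10.000 → step 16: x=0.087, v=-0.378, θ₁=-0.095, ω₁=0.209, θ₂=-0.046, ω₂=0.067
apply F[16]=-10.000 → step 17: x=0.078, v=-0.493, θ₁=-0.090, ω₁=0.311, θ₂=-0.045, ω₂=0.087
apply F[17]=-7.783 → step 18: x=0.067, v=-0.580, θ₁=-0.083, ω₁=0.382, θ₂=-0.043, ω₂=0.104
apply F[18]=-5.372 → step 19: x=0.055, v=-0.636, θ₁=-0.075, ω₁=0.422, θ₂=-0.041, ω₂=0.119
apply F[19]=-3.524 → step 20: x=0.042, v=-0.669, θ₁=-0.066, ω₁=0.438, θ₂=-0.038, ω₂=0.132
apply F[20]=-2.130 → step 21: x=0.028, v=-0.685, θ₁=-0.058, ω₁=0.438, θ₂=-0.035, ω₂=0.142
apply F[21]=-1.091 → step 22: x=0.015, v=-0.688, θ₁=-0.049, ω₁=0.427, θ₂=-0.032, ω₂=0.149
apply F[22]=-0.325 → step 23: x=0.001, v=-0.683, θ₁=-0.041, ω₁=0.408, θ₂=-0.029, ω₂=0.155
apply F[23]=+0.242 → step 24: x=-0.013, v=-0.672, θ₁=-0.033, ω₁=0.386, θ₂=-0.026, ω₂=0.158
apply F[24]=+0.663 → step 25: x=-0.026, v=-0.657, θ₁=-0.025, ω₁=0.361, θ₂=-0.023, ω₂=0.160
apply F[25]=+0.981 → step 26: x=-0.039, v=-0.638, θ₁=-0.018, ω₁=0.336, θ₂=-0.020, ω₂=0.160
apply F[26]=+1.223 → step 27: x=-0.051, v=-0.618, θ₁=-0.012, ω₁=0.310, θ₂=-0.017, ω₂=0.159
apply F[27]=+1.412 → step 28: x=-0.064, v=-0.597, θ₁=-0.006, ω₁=0.285, θ₂=-0.014, ω₂=0.156
apply F[28]=+1.559 → step 29: x=-0.075, v=-0.575, θ₁=-0.000, ω₁=0.261, θ₂=-0.010, ω₂=0.153
apply F[29]=+1.675 → step 30: x=-0.087, v=-0.553, θ₁=0.005, ω₁=0.238, θ₂=-0.007, ω₂=0.148
apply F[30]=+1.768 → step 31: x=-0.097, v=-0.530, θ₁=0.009, ω₁=0.216, θ₂=-0.005, ω₂=0.143
apply F[31]=+1.840 → step 32: x=-0.108, v=-0.507, θ₁=0.013, ω₁=0.195, θ₂=-0.002, ω₂=0.138
apply F[32]=+1.895 → step 33: x=-0.118, v=-0.484, θ₁=0.017, ω₁=0.175, θ₂=0.001, ω₂=0.131
apply F[33]=+1.935 → step 34: x=-0.127, v=-0.462, θ₁=0.020, ω₁=0.156, θ₂=0.004, ω₂=0.125
apply F[34]=+1.963 → step 35: x=-0.136, v=-0.440, θ₁=0.023, ω₁=0.139, θ₂=0.006, ω₂=0.118
apply F[35]=+1.978 → step 36: x=-0.145, v=-0.418, θ₁=0.026, ω₁=0.123, θ₂=0.008, ω₂=0.111
apply F[36]=+1.985 → step 37: x=-0.153, v=-0.397, θ₁=0.028, ω₁=0.107, θ₂=0.010, ω₂=0.104
Max |angle| over trajectory = 0.100 rad = 5.7°.

Answer: 5.7°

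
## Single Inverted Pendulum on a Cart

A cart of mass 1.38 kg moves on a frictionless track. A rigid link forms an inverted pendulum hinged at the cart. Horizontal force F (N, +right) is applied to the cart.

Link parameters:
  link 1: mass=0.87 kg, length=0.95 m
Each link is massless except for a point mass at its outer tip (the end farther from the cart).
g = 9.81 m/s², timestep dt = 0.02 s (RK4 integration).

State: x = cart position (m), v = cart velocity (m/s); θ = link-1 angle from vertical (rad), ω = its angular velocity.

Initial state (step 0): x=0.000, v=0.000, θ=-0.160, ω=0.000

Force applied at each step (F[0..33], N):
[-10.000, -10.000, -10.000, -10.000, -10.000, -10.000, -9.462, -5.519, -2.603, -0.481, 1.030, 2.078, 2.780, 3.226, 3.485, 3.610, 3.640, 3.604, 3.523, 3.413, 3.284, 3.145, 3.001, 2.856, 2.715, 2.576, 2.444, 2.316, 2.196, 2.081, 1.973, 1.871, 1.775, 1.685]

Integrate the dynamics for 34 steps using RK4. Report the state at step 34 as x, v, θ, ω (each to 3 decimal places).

apply F[0]=-10.000 → step 1: x=-0.001, v=-0.124, θ=-0.159, ω=0.096
apply F[1]=-10.000 → step 2: x=-0.005, v=-0.247, θ=-0.156, ω=0.192
apply F[2]=-10.000 → step 3: x=-0.011, v=-0.372, θ=-0.151, ω=0.290
apply F[3]=-10.000 → step 4: x=-0.020, v=-0.497, θ=-0.145, ω=0.390
apply F[4]=-10.000 → step 5: x=-0.031, v=-0.624, θ=-0.136, ω=0.493
apply F[5]=-10.000 → step 6: x=-0.045, v=-0.752, θ=-0.125, ω=0.599
apply F[6]=-9.462 → step 7: x=-0.061, v=-0.874, θ=-0.112, ω=0.703
apply F[7]=-5.519 → step 8: x=-0.079, v=-0.941, θ=-0.097, ω=0.752
apply F[8]=-2.603 → step 9: x=-0.098, v=-0.968, θ=-0.082, ω=0.762
apply F[9]=-0.481 → step 10: x=-0.118, v=-0.967, θ=-0.067, ω=0.744
apply F[10]=+1.030 → step 11: x=-0.137, v=-0.945, θ=-0.053, ω=0.709
apply F[11]=+2.078 → step 12: x=-0.155, v=-0.909, θ=-0.039, ω=0.662
apply F[12]=+2.780 → step 13: x=-0.173, v=-0.865, θ=-0.026, ω=0.609
apply F[13]=+3.226 → step 14: x=-0.190, v=-0.816, θ=-0.015, ω=0.553
apply F[14]=+3.485 → step 15: x=-0.206, v=-0.765, θ=-0.004, ω=0.497
apply F[15]=+3.610 → step 16: x=-0.220, v=-0.712, θ=0.005, ω=0.442
apply F[16]=+3.640 → step 17: x=-0.234, v=-0.661, θ=0.014, ω=0.390
apply F[17]=+3.604 → step 18: x=-0.247, v=-0.611, θ=0.021, ω=0.341
apply F[18]=+3.523 → step 19: x=-0.259, v=-0.563, θ=0.027, ω=0.295
apply F[19]=+3.413 → step 20: x=-0.269, v=-0.517, θ=0.033, ω=0.253
apply F[20]=+3.284 → step 21: x=-0.279, v=-0.474, θ=0.037, ω=0.215
apply F[21]=+3.145 → step 22: x=-0.288, v=-0.433, θ=0.041, ω=0.181
apply F[22]=+3.001 → step 23: x=-0.297, v=-0.395, θ=0.045, ω=0.149
apply F[23]=+2.856 → step 24: x=-0.304, v=-0.359, θ=0.047, ω=0.121
apply F[24]=+2.715 → step 25: x=-0.311, v=-0.326, θ=0.050, ω=0.096
apply F[25]=+2.576 → step 26: x=-0.317, v=-0.295, θ=0.051, ω=0.074
apply F[26]=+2.444 → step 27: x=-0.323, v=-0.266, θ=0.053, ω=0.054
apply F[27]=+2.316 → step 28: x=-0.328, v=-0.239, θ=0.054, ω=0.037
apply F[28]=+2.196 → step 29: x=-0.332, v=-0.214, θ=0.054, ω=0.022
apply F[29]=+2.081 → step 30: x=-0.336, v=-0.190, θ=0.054, ω=0.008
apply F[30]=+1.973 → step 31: x=-0.340, v=-0.168, θ=0.054, ω=-0.003
apply F[31]=+1.871 → step 32: x=-0.343, v=-0.148, θ=0.054, ω=-0.014
apply F[32]=+1.775 → step 33: x=-0.346, v=-0.129, θ=0.054, ω=-0.022
apply F[33]=+1.685 → step 34: x=-0.348, v=-0.111, θ=0.053, ω=-0.030

Answer: x=-0.348, v=-0.111, θ=0.053, ω=-0.030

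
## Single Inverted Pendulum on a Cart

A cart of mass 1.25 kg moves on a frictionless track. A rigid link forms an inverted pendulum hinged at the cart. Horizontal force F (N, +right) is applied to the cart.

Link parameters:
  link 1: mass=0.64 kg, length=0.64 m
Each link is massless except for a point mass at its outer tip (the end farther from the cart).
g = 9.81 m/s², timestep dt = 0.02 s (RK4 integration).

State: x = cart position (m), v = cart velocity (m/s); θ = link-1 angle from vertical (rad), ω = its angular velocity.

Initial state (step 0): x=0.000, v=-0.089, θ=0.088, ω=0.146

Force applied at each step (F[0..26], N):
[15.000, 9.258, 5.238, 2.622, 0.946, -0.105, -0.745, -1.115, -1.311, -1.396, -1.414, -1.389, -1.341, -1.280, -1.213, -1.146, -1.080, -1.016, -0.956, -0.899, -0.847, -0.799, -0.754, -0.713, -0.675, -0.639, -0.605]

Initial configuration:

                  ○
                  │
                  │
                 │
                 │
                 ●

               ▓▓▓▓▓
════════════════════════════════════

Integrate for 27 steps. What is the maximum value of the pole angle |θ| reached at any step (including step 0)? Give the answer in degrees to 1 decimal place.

apply F[0]=+15.000 → step 1: x=0.001, v=0.141, θ=0.088, ω=-0.185
apply F[1]=+9.258 → step 2: x=0.005, v=0.280, θ=0.082, ω=-0.376
apply F[2]=+5.238 → step 3: x=0.011, v=0.356, θ=0.074, ω=-0.470
apply F[3]=+2.622 → step 4: x=0.019, v=0.391, θ=0.064, ω=-0.504
apply F[4]=+0.946 → step 5: x=0.026, v=0.401, θ=0.054, ω=-0.500
apply F[5]=-0.105 → step 6: x=0.034, v=0.394, θ=0.044, ω=-0.475
apply F[6]=-0.745 → step 7: x=0.042, v=0.378, θ=0.035, ω=-0.439
apply F[7]=-1.115 → step 8: x=0.050, v=0.358, θ=0.027, ω=-0.397
apply F[8]=-1.311 → step 9: x=0.056, v=0.334, θ=0.019, ω=-0.353
apply F[9]=-1.396 → step 10: x=0.063, v=0.310, θ=0.012, ω=-0.311
apply F[10]=-1.414 → step 11: x=0.069, v=0.287, θ=0.007, ω=-0.271
apply F[11]=-1.389 → step 12: x=0.074, v=0.264, θ=0.002, ω=-0.235
apply F[12]=-1.341 → step 13: x=0.079, v=0.243, θ=-0.003, ω=-0.202
apply F[13]=-1.280 → step 14: x=0.084, v=0.223, θ=-0.007, ω=-0.172
apply F[14]=-1.213 → step 15: x=0.088, v=0.204, θ=-0.010, ω=-0.145
apply F[15]=-1.146 → step 16: x=0.092, v=0.187, θ=-0.012, ω=-0.122
apply F[16]=-1.080 → step 17: x=0.096, v=0.171, θ=-0.015, ω=-0.101
apply F[17]=-1.016 → step 18: x=0.099, v=0.156, θ=-0.016, ω=-0.083
apply F[18]=-0.956 → step 19: x=0.102, v=0.143, θ=-0.018, ω=-0.067
apply F[19]=-0.899 → step 20: x=0.105, v=0.130, θ=-0.019, ω=-0.053
apply F[20]=-0.847 → step 21: x=0.107, v=0.119, θ=-0.020, ω=-0.041
apply F[21]=-0.799 → step 22: x=0.110, v=0.108, θ=-0.021, ω=-0.031
apply F[22]=-0.754 → step 23: x=0.112, v=0.098, θ=-0.021, ω=-0.021
apply F[23]=-0.713 → step 24: x=0.114, v=0.089, θ=-0.022, ω=-0.014
apply F[24]=-0.675 → step 25: x=0.115, v=0.080, θ=-0.022, ω=-0.007
apply F[25]=-0.639 → step 26: x=0.117, v=0.072, θ=-0.022, ω=-0.001
apply F[26]=-0.605 → step 27: x=0.118, v=0.065, θ=-0.022, ω=0.004
Max |angle| over trajectory = 0.088 rad = 5.0°.

Answer: 5.0°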